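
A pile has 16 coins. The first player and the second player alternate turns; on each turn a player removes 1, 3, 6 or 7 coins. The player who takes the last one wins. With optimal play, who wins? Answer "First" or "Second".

Positions where the player to move wins (W) vs loses (L):
i:   0  1  2  3  4  5  6  7  8  9 10 11 12 13 14 15 16
     L  W  L  W  L  W  W  W  W  W  W  W  L  W  L  W  L
Position 16 is L, so the second player wins.

Second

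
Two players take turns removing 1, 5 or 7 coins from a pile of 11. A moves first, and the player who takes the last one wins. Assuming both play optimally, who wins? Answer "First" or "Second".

First

Compute winning (W) and losing (L) positions by backward induction:
i:   0  1  2  3  4  5  6  7  8  9 10 11
     L  W  L  W  L  W  L  W  L  W  L  W
Position 11 is W, so the first player wins.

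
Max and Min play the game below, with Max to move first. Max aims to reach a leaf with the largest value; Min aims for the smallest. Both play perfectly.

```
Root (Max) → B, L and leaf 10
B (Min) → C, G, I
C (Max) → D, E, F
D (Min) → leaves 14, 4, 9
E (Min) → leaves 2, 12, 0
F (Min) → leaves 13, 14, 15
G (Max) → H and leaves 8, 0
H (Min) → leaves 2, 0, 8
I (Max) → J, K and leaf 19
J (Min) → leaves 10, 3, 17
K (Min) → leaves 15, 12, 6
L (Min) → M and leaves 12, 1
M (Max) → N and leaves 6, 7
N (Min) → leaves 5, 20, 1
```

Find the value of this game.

10

D (Min): min(14, 4, 9) = 4
E (Min): min(2, 12, 0) = 0
F (Min): min(13, 14, 15) = 13
C (Max): max(4, 0, 13) = 13
H (Min): min(2, 0, 8) = 0
G (Max): max(0, 8, 0) = 8
J (Min): min(10, 3, 17) = 3
K (Min): min(15, 12, 6) = 6
I (Max): max(3, 6, 19) = 19
B (Min): min(13, 8, 19) = 8
N (Min): min(5, 20, 1) = 1
M (Max): max(1, 6, 7) = 7
L (Min): min(7, 12, 1) = 1
Root (Max): max(8, 1, 10) = 10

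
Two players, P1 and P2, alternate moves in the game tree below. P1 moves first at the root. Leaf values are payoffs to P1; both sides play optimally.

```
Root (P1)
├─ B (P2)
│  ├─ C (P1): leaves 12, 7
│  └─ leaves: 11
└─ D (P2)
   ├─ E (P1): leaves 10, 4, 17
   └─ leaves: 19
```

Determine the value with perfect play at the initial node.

17

C (P1): max(12, 7) = 12
B (P2): min(12, 11) = 11
E (P1): max(10, 4, 17) = 17
D (P2): min(17, 19) = 17
Root (P1): max(11, 17) = 17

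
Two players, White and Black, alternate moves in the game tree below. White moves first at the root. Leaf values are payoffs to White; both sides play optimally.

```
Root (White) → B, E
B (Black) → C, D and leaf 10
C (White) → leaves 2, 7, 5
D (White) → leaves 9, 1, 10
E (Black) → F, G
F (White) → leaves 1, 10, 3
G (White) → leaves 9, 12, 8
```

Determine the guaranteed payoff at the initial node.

C (White): max(2, 7, 5) = 7
D (White): max(9, 1, 10) = 10
B (Black): min(7, 10, 10) = 7
F (White): max(1, 10, 3) = 10
G (White): max(9, 12, 8) = 12
E (Black): min(10, 12) = 10
Root (White): max(7, 10) = 10

10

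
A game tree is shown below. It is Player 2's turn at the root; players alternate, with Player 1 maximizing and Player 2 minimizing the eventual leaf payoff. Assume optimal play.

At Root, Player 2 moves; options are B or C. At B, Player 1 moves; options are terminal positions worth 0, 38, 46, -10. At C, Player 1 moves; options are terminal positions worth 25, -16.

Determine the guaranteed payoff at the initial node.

25

B (Player 1): max(0, 38, 46, -10) = 46
C (Player 1): max(25, -16) = 25
Root (Player 2): min(46, 25) = 25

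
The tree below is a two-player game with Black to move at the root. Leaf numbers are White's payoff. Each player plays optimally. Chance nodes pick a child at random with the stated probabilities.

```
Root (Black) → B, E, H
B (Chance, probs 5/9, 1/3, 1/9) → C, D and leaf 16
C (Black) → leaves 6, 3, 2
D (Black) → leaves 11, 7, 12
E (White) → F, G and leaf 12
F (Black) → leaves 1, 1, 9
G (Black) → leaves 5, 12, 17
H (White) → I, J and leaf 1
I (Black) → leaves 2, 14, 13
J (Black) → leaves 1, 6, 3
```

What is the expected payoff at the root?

C (Black): min(6, 3, 2) = 2
D (Black): min(11, 7, 12) = 7
B (Chance): 5/9·2 + 1/3·7 + 1/9·16 = 5.22
F (Black): min(1, 1, 9) = 1
G (Black): min(5, 12, 17) = 5
E (White): max(1, 5, 12) = 12
I (Black): min(2, 14, 13) = 2
J (Black): min(1, 6, 3) = 1
H (White): max(2, 1, 1) = 2
Root (Black): min(5.22, 12, 2) = 2

2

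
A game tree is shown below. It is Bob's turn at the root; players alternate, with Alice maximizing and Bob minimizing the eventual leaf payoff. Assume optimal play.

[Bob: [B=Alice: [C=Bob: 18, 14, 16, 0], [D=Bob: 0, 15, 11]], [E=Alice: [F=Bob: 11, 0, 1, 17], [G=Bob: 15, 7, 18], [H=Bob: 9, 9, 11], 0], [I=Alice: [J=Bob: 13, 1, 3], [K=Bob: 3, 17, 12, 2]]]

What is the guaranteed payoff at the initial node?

C (Bob): min(18, 14, 16, 0) = 0
D (Bob): min(0, 15, 11) = 0
B (Alice): max(0, 0) = 0
F (Bob): min(11, 0, 1, 17) = 0
G (Bob): min(15, 7, 18) = 7
H (Bob): min(9, 9, 11) = 9
E (Alice): max(0, 7, 9, 0) = 9
J (Bob): min(13, 1, 3) = 1
K (Bob): min(3, 17, 12, 2) = 2
I (Alice): max(1, 2) = 2
Root (Bob): min(0, 9, 2) = 0

0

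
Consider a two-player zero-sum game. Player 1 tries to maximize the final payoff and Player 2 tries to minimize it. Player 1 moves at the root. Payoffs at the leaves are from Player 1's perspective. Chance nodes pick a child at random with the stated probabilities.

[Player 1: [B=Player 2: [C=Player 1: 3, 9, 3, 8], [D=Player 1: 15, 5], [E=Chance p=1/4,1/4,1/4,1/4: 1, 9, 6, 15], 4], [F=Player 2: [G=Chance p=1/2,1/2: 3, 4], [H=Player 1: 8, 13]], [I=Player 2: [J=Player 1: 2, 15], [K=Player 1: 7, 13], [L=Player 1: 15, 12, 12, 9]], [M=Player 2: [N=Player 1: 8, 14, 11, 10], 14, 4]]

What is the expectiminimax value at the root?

C (Player 1): max(3, 9, 3, 8) = 9
D (Player 1): max(15, 5) = 15
E (Chance): 1/4·1 + 1/4·9 + 1/4·6 + 1/4·15 = 7.75
B (Player 2): min(9, 15, 7.75, 4) = 4
G (Chance): 1/2·3 + 1/2·4 = 3.5
H (Player 1): max(8, 13) = 13
F (Player 2): min(3.5, 13) = 3.5
J (Player 1): max(2, 15) = 15
K (Player 1): max(7, 13) = 13
L (Player 1): max(15, 12, 12, 9) = 15
I (Player 2): min(15, 13, 15) = 13
N (Player 1): max(8, 14, 11, 10) = 14
M (Player 2): min(14, 14, 4) = 4
Root (Player 1): max(4, 3.5, 13, 4) = 13

13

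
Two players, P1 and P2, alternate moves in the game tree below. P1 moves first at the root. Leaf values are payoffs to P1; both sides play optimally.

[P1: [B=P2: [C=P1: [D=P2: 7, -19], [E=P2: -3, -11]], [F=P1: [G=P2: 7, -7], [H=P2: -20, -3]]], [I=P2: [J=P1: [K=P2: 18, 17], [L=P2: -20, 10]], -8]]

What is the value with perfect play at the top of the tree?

D (P2): min(7, -19) = -19
E (P2): min(-3, -11) = -11
C (P1): max(-19, -11) = -11
G (P2): min(7, -7) = -7
H (P2): min(-20, -3) = -20
F (P1): max(-7, -20) = -7
B (P2): min(-11, -7) = -11
K (P2): min(18, 17) = 17
L (P2): min(-20, 10) = -20
J (P1): max(17, -20) = 17
I (P2): min(17, -8) = -8
Root (P1): max(-11, -8) = -8

-8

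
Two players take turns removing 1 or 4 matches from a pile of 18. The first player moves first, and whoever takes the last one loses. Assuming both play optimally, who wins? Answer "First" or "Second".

Positions where the player to move wins (W) vs loses (L):
i:   0  1  2  3  4  5  6  7  8  9 10 11 12 13 14 15 16 17 18
     W  L  W  L  W  W  L  W  L  W  W  L  W  L  W  W  L  W  L
Position 18 is L, so the second player wins.

Second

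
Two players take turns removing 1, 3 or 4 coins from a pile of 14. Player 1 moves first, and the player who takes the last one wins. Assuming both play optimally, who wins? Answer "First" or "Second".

i:   0  1  2  3  4  5  6  7  8  9 10 11 12 13 14
     L  W  L  W  W  W  W  L  W  L  W  W  W  W  L
Position 14 is L, so the second player wins.

Second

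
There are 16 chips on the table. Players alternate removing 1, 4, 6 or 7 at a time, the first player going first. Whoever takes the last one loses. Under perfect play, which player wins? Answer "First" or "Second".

Positions where the player to move wins (W) vs loses (L):
i:   0  1  2  3  4  5  6  7  8  9 10 11 12 13 14 15 16
     W  L  W  L  W  W  L  W  W  W  W  L  W  W  L  W  L
Position 16 is L, so the second player wins.

Second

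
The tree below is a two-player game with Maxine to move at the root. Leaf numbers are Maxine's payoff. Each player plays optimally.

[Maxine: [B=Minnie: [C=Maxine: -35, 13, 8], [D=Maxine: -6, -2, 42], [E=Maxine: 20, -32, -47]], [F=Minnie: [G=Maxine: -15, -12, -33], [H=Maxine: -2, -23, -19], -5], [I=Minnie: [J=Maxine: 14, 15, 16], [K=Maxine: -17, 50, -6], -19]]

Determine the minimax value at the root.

13

C (Maxine): max(-35, 13, 8) = 13
D (Maxine): max(-6, -2, 42) = 42
E (Maxine): max(20, -32, -47) = 20
B (Minnie): min(13, 42, 20) = 13
G (Maxine): max(-15, -12, -33) = -12
H (Maxine): max(-2, -23, -19) = -2
F (Minnie): min(-12, -2, -5) = -12
J (Maxine): max(14, 15, 16) = 16
K (Maxine): max(-17, 50, -6) = 50
I (Minnie): min(16, 50, -19) = -19
Root (Maxine): max(13, -12, -19) = 13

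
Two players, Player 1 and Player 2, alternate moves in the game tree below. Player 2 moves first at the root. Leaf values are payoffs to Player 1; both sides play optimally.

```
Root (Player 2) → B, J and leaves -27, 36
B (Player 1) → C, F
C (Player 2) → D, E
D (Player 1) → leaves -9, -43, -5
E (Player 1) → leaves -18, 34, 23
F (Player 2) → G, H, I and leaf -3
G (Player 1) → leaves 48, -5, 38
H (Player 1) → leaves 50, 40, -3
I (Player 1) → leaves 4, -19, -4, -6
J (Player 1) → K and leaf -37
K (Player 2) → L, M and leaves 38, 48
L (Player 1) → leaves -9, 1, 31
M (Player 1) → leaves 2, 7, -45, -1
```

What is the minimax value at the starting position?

-27

D (Player 1): max(-9, -43, -5) = -5
E (Player 1): max(-18, 34, 23) = 34
C (Player 2): min(-5, 34) = -5
G (Player 1): max(48, -5, 38) = 48
H (Player 1): max(50, 40, -3) = 50
I (Player 1): max(4, -19, -4, -6) = 4
F (Player 2): min(48, 50, 4, -3) = -3
B (Player 1): max(-5, -3) = -3
L (Player 1): max(-9, 1, 31) = 31
M (Player 1): max(2, 7, -45, -1) = 7
K (Player 2): min(31, 7, 38, 48) = 7
J (Player 1): max(7, -37) = 7
Root (Player 2): min(-3, 7, -27, 36) = -27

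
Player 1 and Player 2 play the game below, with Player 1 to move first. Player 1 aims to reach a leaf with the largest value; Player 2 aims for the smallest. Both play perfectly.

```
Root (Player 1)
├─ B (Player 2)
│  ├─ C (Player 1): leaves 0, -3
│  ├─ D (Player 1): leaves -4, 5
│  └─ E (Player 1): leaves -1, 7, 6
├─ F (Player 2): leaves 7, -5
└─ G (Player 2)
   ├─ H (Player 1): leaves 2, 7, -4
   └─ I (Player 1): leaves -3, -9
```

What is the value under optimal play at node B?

C: max(0, -3) = 0
D: max(-4, 5) = 5
E: max(-1, 7, 6) = 7
B: min(0, 5, 7) = 0

0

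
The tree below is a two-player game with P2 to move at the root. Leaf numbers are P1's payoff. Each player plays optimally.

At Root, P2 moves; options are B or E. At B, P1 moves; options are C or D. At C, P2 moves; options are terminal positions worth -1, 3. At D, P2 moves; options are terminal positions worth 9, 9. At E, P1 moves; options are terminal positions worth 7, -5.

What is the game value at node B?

9

C: min(-1, 3) = -1
D: min(9, 9) = 9
B: max(-1, 9) = 9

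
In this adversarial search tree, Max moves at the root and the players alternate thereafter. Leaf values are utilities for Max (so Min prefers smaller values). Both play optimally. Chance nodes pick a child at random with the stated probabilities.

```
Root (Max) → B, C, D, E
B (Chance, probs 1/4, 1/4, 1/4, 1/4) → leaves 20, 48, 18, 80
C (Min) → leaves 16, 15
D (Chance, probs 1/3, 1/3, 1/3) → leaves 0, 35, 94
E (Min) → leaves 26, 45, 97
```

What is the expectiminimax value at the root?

43

B (Chance): 1/4·20 + 1/4·48 + 1/4·18 + 1/4·80 = 41.5
C (Min): min(16, 15) = 15
D (Chance): 1/3·0 + 1/3·35 + 1/3·94 = 43
E (Min): min(26, 45, 97) = 26
Root (Max): max(41.5, 15, 43, 26) = 43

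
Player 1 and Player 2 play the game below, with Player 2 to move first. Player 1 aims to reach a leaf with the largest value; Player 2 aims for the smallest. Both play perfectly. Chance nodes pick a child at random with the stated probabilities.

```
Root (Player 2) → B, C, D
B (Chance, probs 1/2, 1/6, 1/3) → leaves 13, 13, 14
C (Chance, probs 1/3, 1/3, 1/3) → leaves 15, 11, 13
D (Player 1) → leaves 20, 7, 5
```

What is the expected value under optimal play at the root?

B (Chance): 1/2·13 + 1/6·13 + 1/3·14 = 13.33
C (Chance): 1/3·15 + 1/3·11 + 1/3·13 = 13
D (Player 1): max(20, 7, 5) = 20
Root (Player 2): min(13.33, 13, 20) = 13

13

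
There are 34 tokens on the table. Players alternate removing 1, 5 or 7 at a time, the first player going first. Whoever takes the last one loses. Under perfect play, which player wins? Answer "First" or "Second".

Compute winning (W) and losing (L) positions by backward induction:
i:   0  1  2  3  4  5  6  7  8  9 10 11 12 13 14 15 16 17 18 19 20 21 22 23 24 25 26 27 28 29 30 31 32 33 34
     W  L  W  L  W  L  W  L  W  L  W  L  W  L  W  L  W  L  W  L  W  L  W  L  W  L  W  L  W  L  W  L  W  L  W
Position 34 is W, so the first player wins.

First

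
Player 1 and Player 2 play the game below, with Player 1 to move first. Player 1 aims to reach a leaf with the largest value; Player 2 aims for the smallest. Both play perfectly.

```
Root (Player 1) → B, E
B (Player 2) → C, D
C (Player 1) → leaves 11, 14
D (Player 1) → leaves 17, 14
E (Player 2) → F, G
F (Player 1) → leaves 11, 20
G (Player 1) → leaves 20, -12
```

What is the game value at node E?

20

F: max(11, 20) = 20
G: max(20, -12) = 20
E: min(20, 20) = 20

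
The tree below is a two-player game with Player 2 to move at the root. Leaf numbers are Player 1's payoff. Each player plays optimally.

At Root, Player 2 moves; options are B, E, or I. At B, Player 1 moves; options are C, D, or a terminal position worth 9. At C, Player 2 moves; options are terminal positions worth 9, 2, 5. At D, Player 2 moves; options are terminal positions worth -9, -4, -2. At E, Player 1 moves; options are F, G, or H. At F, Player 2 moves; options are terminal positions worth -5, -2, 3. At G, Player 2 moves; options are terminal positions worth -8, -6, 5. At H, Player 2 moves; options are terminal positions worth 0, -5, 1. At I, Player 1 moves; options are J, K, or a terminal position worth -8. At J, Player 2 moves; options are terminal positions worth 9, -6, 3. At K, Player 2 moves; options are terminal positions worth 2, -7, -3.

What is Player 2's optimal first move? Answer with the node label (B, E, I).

I

C (Player 2): min(9, 2, 5) = 2
D (Player 2): min(-9, -4, -2) = -9
B (Player 1): max(2, -9, 9) = 9
F (Player 2): min(-5, -2, 3) = -5
G (Player 2): min(-8, -6, 5) = -8
H (Player 2): min(0, -5, 1) = -5
E (Player 1): max(-5, -8, -5) = -5
J (Player 2): min(9, -6, 3) = -6
K (Player 2): min(2, -7, -3) = -7
I (Player 1): max(-6, -7, -8) = -6
Root (Player 2): min(9, -5, -6) = -6
Player 2 picks the child with the lowest value: I (value -6).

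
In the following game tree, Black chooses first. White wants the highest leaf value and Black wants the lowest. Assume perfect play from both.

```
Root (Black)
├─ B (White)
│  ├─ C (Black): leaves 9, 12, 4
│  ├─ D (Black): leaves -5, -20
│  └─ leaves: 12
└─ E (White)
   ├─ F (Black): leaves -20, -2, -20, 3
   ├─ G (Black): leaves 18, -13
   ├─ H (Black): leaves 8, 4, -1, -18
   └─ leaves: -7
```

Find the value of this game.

-7

C (Black): min(9, 12, 4) = 4
D (Black): min(-5, -20) = -20
B (White): max(4, -20, 12) = 12
F (Black): min(-20, -2, -20, 3) = -20
G (Black): min(18, -13) = -13
H (Black): min(8, 4, -1, -18) = -18
E (White): max(-20, -13, -18, -7) = -7
Root (Black): min(12, -7) = -7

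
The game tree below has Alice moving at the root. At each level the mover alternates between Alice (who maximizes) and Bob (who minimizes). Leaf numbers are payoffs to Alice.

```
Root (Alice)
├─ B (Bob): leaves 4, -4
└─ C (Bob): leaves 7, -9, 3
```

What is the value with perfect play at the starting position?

B (Bob): min(4, -4) = -4
C (Bob): min(7, -9, 3) = -9
Root (Alice): max(-4, -9) = -4

-4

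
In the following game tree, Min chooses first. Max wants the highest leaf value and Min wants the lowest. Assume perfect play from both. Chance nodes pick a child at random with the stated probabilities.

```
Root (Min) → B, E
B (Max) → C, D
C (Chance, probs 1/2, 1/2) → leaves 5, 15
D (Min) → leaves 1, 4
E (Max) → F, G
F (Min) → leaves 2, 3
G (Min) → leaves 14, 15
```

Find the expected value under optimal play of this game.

C (Chance): 1/2·5 + 1/2·15 = 10
D (Min): min(1, 4) = 1
B (Max): max(10, 1) = 10
F (Min): min(2, 3) = 2
G (Min): min(14, 15) = 14
E (Max): max(2, 14) = 14
Root (Min): min(10, 14) = 10

10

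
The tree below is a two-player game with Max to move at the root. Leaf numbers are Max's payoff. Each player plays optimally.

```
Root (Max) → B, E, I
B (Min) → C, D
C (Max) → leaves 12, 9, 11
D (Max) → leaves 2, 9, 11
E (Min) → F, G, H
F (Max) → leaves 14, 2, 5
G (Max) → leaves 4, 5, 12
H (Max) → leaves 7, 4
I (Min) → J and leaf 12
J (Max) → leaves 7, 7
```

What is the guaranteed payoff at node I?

J: max(7, 7) = 7
I: min(7, 12) = 7

7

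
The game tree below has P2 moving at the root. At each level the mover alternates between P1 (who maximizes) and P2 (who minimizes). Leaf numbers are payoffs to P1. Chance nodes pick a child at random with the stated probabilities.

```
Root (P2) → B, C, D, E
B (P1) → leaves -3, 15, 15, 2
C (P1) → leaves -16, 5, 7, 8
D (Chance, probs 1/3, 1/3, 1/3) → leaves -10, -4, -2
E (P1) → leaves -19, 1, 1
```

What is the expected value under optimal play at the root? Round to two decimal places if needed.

B (P1): max(-3, 15, 15, 2) = 15
C (P1): max(-16, 5, 7, 8) = 8
D (Chance): 1/3·-10 + 1/3·-4 + 1/3·-2 = -5.33
E (P1): max(-19, 1, 1) = 1
Root (P2): min(15, 8, -5.33, 1) = -5.33

-5.33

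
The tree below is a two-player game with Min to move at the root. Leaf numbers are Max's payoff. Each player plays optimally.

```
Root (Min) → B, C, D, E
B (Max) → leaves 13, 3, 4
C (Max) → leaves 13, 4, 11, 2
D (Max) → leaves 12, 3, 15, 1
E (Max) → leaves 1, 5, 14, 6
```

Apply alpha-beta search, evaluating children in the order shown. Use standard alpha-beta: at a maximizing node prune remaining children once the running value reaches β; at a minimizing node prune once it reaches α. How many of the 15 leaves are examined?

10

B [α=-∞,β=+∞]: v=13
C [α=-∞,β=13]: v=13 after child 1 ≥ β → β-cutoff, skip 3
D [α=-∞,β=13]: v=15 after child 3 ≥ β → β-cutoff, skip 1
E [α=-∞,β=13]: v=14 after child 3 ≥ β → β-cutoff, skip 1
Root [α=-∞,β=+∞]: v=13
Leaves evaluated: 10 of 15.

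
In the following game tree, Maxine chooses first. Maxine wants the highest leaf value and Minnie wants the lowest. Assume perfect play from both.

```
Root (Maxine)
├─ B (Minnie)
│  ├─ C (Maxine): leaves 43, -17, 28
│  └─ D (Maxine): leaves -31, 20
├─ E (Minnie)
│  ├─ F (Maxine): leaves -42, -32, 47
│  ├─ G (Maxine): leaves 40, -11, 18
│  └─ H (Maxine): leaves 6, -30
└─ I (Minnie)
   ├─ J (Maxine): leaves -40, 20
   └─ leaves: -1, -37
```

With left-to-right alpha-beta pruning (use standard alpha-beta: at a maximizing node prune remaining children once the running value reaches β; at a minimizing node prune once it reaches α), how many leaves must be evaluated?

15

C [α=-∞,β=+∞]: v=43
D [α=-∞,β=43]: v=20
B [α=-∞,β=+∞]: v=20
F [α=20,β=+∞]: v=47
G [α=20,β=47]: v=40
H [α=20,β=40]: v=6
E [α=20,β=+∞]: v=6
J [α=20,β=+∞]: v=20
I [α=20,β=+∞]: v=20 after child 1 ≤ α → α-cutoff, skip 2
Root [α=-∞,β=+∞]: v=20
Leaves evaluated: 15 of 17.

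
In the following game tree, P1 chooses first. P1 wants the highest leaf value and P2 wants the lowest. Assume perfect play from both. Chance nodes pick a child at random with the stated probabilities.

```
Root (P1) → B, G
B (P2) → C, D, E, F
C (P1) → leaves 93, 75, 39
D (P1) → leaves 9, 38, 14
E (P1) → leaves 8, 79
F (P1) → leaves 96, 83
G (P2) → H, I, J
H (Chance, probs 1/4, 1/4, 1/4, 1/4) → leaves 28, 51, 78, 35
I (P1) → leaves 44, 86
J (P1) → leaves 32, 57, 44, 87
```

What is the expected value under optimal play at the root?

48

C (P1): max(93, 75, 39) = 93
D (P1): max(9, 38, 14) = 38
E (P1): max(8, 79) = 79
F (P1): max(96, 83) = 96
B (P2): min(93, 38, 79, 96) = 38
H (Chance): 1/4·28 + 1/4·51 + 1/4·78 + 1/4·35 = 48
I (P1): max(44, 86) = 86
J (P1): max(32, 57, 44, 87) = 87
G (P2): min(48, 86, 87) = 48
Root (P1): max(38, 48) = 48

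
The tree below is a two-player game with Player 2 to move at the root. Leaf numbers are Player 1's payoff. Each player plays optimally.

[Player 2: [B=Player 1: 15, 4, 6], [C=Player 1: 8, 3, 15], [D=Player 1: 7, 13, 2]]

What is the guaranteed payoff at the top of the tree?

B (Player 1): max(15, 4, 6) = 15
C (Player 1): max(8, 3, 15) = 15
D (Player 1): max(7, 13, 2) = 13
Root (Player 2): min(15, 15, 13) = 13

13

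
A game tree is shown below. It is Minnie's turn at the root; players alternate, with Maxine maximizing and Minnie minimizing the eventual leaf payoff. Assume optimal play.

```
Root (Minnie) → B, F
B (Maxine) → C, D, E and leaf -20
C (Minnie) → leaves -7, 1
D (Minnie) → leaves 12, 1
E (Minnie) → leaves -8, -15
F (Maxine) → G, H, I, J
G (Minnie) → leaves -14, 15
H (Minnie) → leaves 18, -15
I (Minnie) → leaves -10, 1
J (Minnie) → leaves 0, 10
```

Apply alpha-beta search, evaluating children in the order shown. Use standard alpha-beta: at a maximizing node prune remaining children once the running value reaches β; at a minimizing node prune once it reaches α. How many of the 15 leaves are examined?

C [α=-∞,β=+∞]: v=-7
D [α=-7,β=+∞]: v=1
E [α=1,β=+∞]: v=-8 after child 1 ≤ α → α-cutoff, skip 1
B [α=-∞,β=+∞]: v=1
G [α=-∞,β=1]: v=-14
H [α=-14,β=1]: v=-15
I [α=-14,β=1]: v=-10
J [α=-10,β=1]: v=0
F [α=-∞,β=1]: v=0
Root [α=-∞,β=+∞]: v=0
Leaves evaluated: 14 of 15.

14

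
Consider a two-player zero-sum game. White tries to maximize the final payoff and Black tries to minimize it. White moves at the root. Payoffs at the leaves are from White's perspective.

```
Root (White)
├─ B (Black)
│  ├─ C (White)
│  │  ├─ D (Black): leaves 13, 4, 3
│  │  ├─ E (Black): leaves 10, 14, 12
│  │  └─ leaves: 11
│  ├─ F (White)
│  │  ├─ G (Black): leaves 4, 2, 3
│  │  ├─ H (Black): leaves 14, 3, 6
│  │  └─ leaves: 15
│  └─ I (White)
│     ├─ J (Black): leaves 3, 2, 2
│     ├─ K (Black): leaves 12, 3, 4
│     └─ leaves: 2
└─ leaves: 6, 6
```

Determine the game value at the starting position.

6

D (Black): min(13, 4, 3) = 3
E (Black): min(10, 14, 12) = 10
C (White): max(3, 10, 11) = 11
G (Black): min(4, 2, 3) = 2
H (Black): min(14, 3, 6) = 3
F (White): max(2, 3, 15) = 15
J (Black): min(3, 2, 2) = 2
K (Black): min(12, 3, 4) = 3
I (White): max(2, 3, 2) = 3
B (Black): min(11, 15, 3) = 3
Root (White): max(3, 6, 6) = 6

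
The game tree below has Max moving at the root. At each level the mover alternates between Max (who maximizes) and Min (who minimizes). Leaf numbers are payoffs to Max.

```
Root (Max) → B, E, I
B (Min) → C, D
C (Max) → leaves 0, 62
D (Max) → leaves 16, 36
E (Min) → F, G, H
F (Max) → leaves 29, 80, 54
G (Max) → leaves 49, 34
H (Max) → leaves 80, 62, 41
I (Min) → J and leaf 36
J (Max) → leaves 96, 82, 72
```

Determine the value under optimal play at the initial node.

C (Max): max(0, 62) = 62
D (Max): max(16, 36) = 36
B (Min): min(62, 36) = 36
F (Max): max(29, 80, 54) = 80
G (Max): max(49, 34) = 49
H (Max): max(80, 62, 41) = 80
E (Min): min(80, 49, 80) = 49
J (Max): max(96, 82, 72) = 96
I (Min): min(96, 36) = 36
Root (Max): max(36, 49, 36) = 49

49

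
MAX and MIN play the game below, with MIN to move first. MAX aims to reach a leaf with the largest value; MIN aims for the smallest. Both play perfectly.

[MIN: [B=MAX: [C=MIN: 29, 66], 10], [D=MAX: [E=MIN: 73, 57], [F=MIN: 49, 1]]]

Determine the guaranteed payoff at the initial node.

29

C (MIN): min(29, 66) = 29
B (MAX): max(29, 10) = 29
E (MIN): min(73, 57) = 57
F (MIN): min(49, 1) = 1
D (MAX): max(57, 1) = 57
Root (MIN): min(29, 57) = 29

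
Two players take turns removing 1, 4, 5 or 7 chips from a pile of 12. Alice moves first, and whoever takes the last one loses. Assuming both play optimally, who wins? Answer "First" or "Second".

First

i:   0  1  2  3  4  5  6  7  8  9 10 11 12
     W  L  W  L  W  W  W  W  W  L  W  L  W
Position 12 is W, so the first player wins.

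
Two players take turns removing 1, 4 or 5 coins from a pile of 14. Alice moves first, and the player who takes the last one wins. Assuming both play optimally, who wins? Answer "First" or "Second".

W/L table (W = player to move can force a win):
i:   0  1  2  3  4  5  6  7  8  9 10 11 12 13 14
     L  W  L  W  W  W  W  W  L  W  L  W  W  W  W
Position 14 is W, so the first player wins.

First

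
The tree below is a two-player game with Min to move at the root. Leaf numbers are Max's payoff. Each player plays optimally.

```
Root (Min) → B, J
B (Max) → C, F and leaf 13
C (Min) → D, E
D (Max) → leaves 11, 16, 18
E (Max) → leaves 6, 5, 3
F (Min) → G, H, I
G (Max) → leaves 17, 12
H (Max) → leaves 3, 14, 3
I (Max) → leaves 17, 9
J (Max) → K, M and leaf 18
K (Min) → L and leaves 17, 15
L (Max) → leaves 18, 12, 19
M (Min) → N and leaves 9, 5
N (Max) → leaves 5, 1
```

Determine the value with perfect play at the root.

D (Max): max(11, 16, 18) = 18
E (Max): max(6, 5, 3) = 6
C (Min): min(18, 6) = 6
G (Max): max(17, 12) = 17
H (Max): max(3, 14, 3) = 14
I (Max): max(17, 9) = 17
F (Min): min(17, 14, 17) = 14
B (Max): max(6, 14, 13) = 14
L (Max): max(18, 12, 19) = 19
K (Min): min(19, 17, 15) = 15
N (Max): max(5, 1) = 5
M (Min): min(5, 9, 5) = 5
J (Max): max(15, 5, 18) = 18
Root (Min): min(14, 18) = 14

14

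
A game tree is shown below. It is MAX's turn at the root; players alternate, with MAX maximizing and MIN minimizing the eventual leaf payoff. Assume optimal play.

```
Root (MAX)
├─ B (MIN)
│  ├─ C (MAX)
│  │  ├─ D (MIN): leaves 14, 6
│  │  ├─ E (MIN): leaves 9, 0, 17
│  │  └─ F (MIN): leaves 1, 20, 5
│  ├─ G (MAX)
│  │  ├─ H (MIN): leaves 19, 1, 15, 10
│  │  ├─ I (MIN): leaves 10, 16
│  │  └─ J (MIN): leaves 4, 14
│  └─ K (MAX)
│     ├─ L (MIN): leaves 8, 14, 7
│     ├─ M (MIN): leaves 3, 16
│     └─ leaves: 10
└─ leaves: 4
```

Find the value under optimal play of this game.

D (MIN): min(14, 6) = 6
E (MIN): min(9, 0, 17) = 0
F (MIN): min(1, 20, 5) = 1
C (MAX): max(6, 0, 1) = 6
H (MIN): min(19, 1, 15, 10) = 1
I (MIN): min(10, 16) = 10
J (MIN): min(4, 14) = 4
G (MAX): max(1, 10, 4) = 10
L (MIN): min(8, 14, 7) = 7
M (MIN): min(3, 16) = 3
K (MAX): max(7, 3, 10) = 10
B (MIN): min(6, 10, 10) = 6
Root (MAX): max(6, 4) = 6

6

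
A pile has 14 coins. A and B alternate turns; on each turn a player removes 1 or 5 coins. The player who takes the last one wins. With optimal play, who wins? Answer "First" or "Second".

Positions where the player to move wins (W) vs loses (L):
i:   0  1  2  3  4  5  6  7  8  9 10 11 12 13 14
     L  W  L  W  L  W  L  W  L  W  L  W  L  W  L
Position 14 is L, so the second player wins.

Second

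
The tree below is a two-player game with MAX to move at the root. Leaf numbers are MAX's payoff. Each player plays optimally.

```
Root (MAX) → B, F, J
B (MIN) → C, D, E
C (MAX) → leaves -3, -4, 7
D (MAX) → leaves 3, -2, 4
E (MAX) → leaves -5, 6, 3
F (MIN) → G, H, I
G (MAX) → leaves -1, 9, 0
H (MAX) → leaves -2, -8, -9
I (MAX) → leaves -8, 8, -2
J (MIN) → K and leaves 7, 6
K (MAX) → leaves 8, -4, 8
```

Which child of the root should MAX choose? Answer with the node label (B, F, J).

C (MAX): max(-3, -4, 7) = 7
D (MAX): max(3, -2, 4) = 4
E (MAX): max(-5, 6, 3) = 6
B (MIN): min(7, 4, 6) = 4
G (MAX): max(-1, 9, 0) = 9
H (MAX): max(-2, -8, -9) = -2
I (MAX): max(-8, 8, -2) = 8
F (MIN): min(9, -2, 8) = -2
K (MAX): max(8, -4, 8) = 8
J (MIN): min(8, 7, 6) = 6
Root (MAX): max(4, -2, 6) = 6
MAX picks the child with the highest value: J (value 6).

J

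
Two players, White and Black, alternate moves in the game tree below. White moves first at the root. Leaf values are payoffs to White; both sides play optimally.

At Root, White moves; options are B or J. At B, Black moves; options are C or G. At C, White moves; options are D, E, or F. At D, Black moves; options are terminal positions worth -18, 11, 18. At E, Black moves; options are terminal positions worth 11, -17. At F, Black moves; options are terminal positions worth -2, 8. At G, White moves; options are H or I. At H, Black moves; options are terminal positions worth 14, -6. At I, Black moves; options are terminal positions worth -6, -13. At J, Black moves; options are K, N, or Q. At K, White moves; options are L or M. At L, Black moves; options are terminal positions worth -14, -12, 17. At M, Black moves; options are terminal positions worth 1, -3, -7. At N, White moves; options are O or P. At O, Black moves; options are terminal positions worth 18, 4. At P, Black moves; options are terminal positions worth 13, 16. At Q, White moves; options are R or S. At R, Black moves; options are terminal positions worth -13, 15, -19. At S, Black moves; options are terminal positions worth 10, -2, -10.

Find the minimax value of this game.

-6

D (Black): min(-18, 11, 18) = -18
E (Black): min(11, -17) = -17
F (Black): min(-2, 8) = -2
C (White): max(-18, -17, -2) = -2
H (Black): min(14, -6) = -6
I (Black): min(-6, -13) = -13
G (White): max(-6, -13) = -6
B (Black): min(-2, -6) = -6
L (Black): min(-14, -12, 17) = -14
M (Black): min(1, -3, -7) = -7
K (White): max(-14, -7) = -7
O (Black): min(18, 4) = 4
P (Black): min(13, 16) = 13
N (White): max(4, 13) = 13
R (Black): min(-13, 15, -19) = -19
S (Black): min(10, -2, -10) = -10
Q (White): max(-19, -10) = -10
J (Black): min(-7, 13, -10) = -10
Root (White): max(-6, -10) = -6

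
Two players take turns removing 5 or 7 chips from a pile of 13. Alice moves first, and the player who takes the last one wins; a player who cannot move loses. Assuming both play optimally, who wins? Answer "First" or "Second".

Compute winning (W) and losing (L) positions by backward induction:
i:   0  1  2  3  4  5  6  7  8  9 10 11 12 13
     L  L  L  L  L  W  W  W  W  W  W  W  L  L
Position 13 is L, so the second player wins.

Second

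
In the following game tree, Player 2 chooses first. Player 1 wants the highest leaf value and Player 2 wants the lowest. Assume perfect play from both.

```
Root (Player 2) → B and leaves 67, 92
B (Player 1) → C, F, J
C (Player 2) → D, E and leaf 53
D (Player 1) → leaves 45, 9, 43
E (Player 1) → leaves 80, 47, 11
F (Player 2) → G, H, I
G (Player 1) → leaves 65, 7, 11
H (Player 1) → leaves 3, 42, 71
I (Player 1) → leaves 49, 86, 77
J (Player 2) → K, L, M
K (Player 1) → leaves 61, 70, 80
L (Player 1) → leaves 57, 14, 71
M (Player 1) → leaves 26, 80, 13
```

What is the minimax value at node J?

71

K: max(61, 70, 80) = 80
L: max(57, 14, 71) = 71
M: max(26, 80, 13) = 80
J: min(80, 71, 80) = 71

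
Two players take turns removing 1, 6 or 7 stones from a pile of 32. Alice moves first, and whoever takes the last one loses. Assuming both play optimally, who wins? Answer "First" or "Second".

Mark each pile size as W (mover wins) or L (mover loses):
i:   0  1  2  3  4  5  6  7  8  9 10 11 12 13 14 15 16 17 18 19 20 21 22 23 24 25 26 27 28 29 30 31 32
     W  L  W  L  W  L  W  W  W  W  W  W  W  L  W  L  W  L  W  W  W  W  W  W  W  L  W  L  W  L  W  W  W
Position 32 is W, so the first player wins.

First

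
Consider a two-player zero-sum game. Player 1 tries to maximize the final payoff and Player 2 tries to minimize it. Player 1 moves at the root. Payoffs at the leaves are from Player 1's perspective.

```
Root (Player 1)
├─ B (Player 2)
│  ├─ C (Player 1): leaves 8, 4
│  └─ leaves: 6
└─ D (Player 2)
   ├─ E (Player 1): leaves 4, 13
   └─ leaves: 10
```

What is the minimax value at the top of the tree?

10

C (Player 1): max(8, 4) = 8
B (Player 2): min(8, 6) = 6
E (Player 1): max(4, 13) = 13
D (Player 2): min(13, 10) = 10
Root (Player 1): max(6, 10) = 10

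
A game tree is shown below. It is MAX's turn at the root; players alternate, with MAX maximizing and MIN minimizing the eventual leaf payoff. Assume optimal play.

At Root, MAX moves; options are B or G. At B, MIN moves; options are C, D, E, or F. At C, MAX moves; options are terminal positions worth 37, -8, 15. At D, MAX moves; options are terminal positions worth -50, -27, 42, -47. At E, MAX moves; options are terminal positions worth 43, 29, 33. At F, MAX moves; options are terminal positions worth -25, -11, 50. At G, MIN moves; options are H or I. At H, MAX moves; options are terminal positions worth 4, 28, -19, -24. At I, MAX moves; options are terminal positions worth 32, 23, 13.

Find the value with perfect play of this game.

37

C (MAX): max(37, -8, 15) = 37
D (MAX): max(-50, -27, 42, -47) = 42
E (MAX): max(43, 29, 33) = 43
F (MAX): max(-25, -11, 50) = 50
B (MIN): min(37, 42, 43, 50) = 37
H (MAX): max(4, 28, -19, -24) = 28
I (MAX): max(32, 23, 13) = 32
G (MIN): min(28, 32) = 28
Root (MAX): max(37, 28) = 37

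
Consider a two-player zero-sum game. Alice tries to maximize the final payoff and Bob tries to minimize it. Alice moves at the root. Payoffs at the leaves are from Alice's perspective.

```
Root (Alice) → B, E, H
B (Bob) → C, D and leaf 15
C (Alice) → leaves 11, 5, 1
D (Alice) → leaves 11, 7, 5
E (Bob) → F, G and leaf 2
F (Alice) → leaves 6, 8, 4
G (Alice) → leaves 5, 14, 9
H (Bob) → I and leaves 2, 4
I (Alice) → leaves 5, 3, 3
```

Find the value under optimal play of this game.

C (Alice): max(11, 5, 1) = 11
D (Alice): max(11, 7, 5) = 11
B (Bob): min(11, 11, 15) = 11
F (Alice): max(6, 8, 4) = 8
G (Alice): max(5, 14, 9) = 14
E (Bob): min(8, 14, 2) = 2
I (Alice): max(5, 3, 3) = 5
H (Bob): min(5, 2, 4) = 2
Root (Alice): max(11, 2, 2) = 11

11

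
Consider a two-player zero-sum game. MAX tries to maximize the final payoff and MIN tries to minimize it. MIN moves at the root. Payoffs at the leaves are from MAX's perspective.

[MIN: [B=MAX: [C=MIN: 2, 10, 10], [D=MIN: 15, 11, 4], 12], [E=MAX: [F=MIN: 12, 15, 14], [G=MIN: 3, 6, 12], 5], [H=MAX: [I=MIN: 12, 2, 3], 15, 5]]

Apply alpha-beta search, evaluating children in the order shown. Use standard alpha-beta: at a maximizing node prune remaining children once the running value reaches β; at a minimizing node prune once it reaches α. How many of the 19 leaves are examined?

14

C [α=-∞,β=+∞]: v=2
D [α=2,β=+∞]: v=4
B [α=-∞,β=+∞]: v=12
F [α=-∞,β=12]: v=12
E [α=-∞,β=12]: v=12 after child 1 ≥ β → β-cutoff, skip 2
I [α=-∞,β=12]: v=2
H [α=-∞,β=12]: v=15 after child 2 ≥ β → β-cutoff, skip 1
Root [α=-∞,β=+∞]: v=12
Leaves evaluated: 14 of 19.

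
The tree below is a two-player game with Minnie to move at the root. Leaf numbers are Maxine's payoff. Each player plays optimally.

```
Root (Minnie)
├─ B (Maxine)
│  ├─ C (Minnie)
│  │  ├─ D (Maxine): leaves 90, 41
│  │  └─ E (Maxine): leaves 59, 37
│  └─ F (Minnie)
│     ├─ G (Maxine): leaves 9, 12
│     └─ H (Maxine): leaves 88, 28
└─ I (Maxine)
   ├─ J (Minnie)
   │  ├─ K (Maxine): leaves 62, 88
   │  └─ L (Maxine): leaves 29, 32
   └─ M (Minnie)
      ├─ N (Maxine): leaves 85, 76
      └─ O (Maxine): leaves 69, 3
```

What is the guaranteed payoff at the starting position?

59

D (Maxine): max(90, 41) = 90
E (Maxine): max(59, 37) = 59
C (Minnie): min(90, 59) = 59
G (Maxine): max(9, 12) = 12
H (Maxine): max(88, 28) = 88
F (Minnie): min(12, 88) = 12
B (Maxine): max(59, 12) = 59
K (Maxine): max(62, 88) = 88
L (Maxine): max(29, 32) = 32
J (Minnie): min(88, 32) = 32
N (Maxine): max(85, 76) = 85
O (Maxine): max(69, 3) = 69
M (Minnie): min(85, 69) = 69
I (Maxine): max(32, 69) = 69
Root (Minnie): min(59, 69) = 59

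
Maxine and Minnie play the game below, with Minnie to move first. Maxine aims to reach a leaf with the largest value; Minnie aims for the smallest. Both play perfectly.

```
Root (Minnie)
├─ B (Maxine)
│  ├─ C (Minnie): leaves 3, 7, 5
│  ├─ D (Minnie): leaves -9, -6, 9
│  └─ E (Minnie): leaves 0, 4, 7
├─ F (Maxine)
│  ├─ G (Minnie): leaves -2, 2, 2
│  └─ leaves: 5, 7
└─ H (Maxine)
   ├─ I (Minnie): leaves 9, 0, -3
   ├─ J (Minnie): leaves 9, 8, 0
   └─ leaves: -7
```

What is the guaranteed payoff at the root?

0

C (Minnie): min(3, 7, 5) = 3
D (Minnie): min(-9, -6, 9) = -9
E (Minnie): min(0, 4, 7) = 0
B (Maxine): max(3, -9, 0) = 3
G (Minnie): min(-2, 2, 2) = -2
F (Maxine): max(-2, 5, 7) = 7
I (Minnie): min(9, 0, -3) = -3
J (Minnie): min(9, 8, 0) = 0
H (Maxine): max(-3, 0, -7) = 0
Root (Minnie): min(3, 7, 0) = 0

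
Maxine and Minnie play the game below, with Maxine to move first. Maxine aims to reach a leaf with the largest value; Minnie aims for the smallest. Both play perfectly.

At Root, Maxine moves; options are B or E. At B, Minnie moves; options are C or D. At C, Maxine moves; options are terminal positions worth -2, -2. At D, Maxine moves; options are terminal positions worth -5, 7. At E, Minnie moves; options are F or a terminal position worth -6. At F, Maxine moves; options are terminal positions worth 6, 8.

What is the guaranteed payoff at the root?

C (Maxine): max(-2, -2) = -2
D (Maxine): max(-5, 7) = 7
B (Minnie): min(-2, 7) = -2
F (Maxine): max(6, 8) = 8
E (Minnie): min(8, -6) = -6
Root (Maxine): max(-2, -6) = -2

-2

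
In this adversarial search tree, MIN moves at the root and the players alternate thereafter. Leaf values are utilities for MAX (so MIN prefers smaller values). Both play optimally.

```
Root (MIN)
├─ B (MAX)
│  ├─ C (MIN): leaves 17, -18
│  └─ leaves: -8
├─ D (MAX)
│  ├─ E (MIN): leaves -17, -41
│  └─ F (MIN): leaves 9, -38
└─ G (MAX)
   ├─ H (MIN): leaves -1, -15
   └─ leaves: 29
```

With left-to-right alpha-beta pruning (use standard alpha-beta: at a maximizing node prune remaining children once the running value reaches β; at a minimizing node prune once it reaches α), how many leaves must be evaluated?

9

C [α=-∞,β=+∞]: v=-18
B [α=-∞,β=+∞]: v=-8
E [α=-∞,β=-8]: v=-41
F [α=-41,β=-8]: v=-38
D [α=-∞,β=-8]: v=-38
H [α=-∞,β=-38]: v=-15
G [α=-∞,β=-38]: v=-15 after child 1 ≥ β → β-cutoff, skip 1
Root [α=-∞,β=+∞]: v=-38
Leaves evaluated: 9 of 10.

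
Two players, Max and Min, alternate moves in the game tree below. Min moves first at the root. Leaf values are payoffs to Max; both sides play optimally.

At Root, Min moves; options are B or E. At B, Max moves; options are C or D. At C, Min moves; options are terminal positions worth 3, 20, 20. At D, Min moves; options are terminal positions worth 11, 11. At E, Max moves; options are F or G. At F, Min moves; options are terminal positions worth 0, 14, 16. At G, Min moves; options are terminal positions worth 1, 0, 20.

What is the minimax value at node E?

F: min(0, 14, 16) = 0
G: min(1, 0, 20) = 0
E: max(0, 0) = 0

0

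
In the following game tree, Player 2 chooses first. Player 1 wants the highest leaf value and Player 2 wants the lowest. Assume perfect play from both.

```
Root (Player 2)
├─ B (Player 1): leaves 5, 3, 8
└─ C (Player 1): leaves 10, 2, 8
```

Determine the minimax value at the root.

B (Player 1): max(5, 3, 8) = 8
C (Player 1): max(10, 2, 8) = 10
Root (Player 2): min(8, 10) = 8

8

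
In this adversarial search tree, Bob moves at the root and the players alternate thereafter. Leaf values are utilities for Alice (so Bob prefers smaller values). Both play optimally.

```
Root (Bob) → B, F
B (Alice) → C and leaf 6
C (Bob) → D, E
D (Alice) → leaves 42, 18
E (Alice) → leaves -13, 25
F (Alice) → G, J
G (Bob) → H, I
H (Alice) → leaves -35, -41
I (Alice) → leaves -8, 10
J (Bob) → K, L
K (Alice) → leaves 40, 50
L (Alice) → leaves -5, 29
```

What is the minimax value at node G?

H: max(-35, -41) = -35
I: max(-8, 10) = 10
G: min(-35, 10) = -35

-35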